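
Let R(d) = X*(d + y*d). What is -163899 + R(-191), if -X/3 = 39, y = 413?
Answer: 9087759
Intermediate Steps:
X = -117 (X = -3*39 = -117)
R(d) = -48438*d (R(d) = -117*(d + 413*d) = -48438*d)
-163899 + R(-191) = -163899 - 48438*(-191) = -163899 + 9251658 = 9087759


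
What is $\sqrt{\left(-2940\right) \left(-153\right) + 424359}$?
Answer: $3 \sqrt{97131} \approx 934.98$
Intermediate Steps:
$\sqrt{\left(-2940\right) \left(-153\right) + 424359} = \sqrt{449820 + 424359} = \sqrt{874179} = 3 \sqrt{97131}$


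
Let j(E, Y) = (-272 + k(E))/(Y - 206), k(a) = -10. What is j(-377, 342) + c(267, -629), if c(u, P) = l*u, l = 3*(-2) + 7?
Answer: 18015/68 ≈ 264.93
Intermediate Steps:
l = 1 (l = -6 + 7 = 1)
c(u, P) = u (c(u, P) = 1*u = u)
j(E, Y) = -282/(-206 + Y) (j(E, Y) = (-272 - 10)/(Y - 206) = -282/(-206 + Y))
j(-377, 342) + c(267, -629) = -282/(-206 + 342) + 267 = -282/136 + 267 = -282*1/136 + 267 = -141/68 + 267 = 18015/68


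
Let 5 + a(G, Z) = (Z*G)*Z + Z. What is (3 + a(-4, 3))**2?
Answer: 1225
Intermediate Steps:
a(G, Z) = -5 + Z + G*Z**2 (a(G, Z) = -5 + ((Z*G)*Z + Z) = -5 + ((G*Z)*Z + Z) = -5 + (G*Z**2 + Z) = -5 + (Z + G*Z**2) = -5 + Z + G*Z**2)
(3 + a(-4, 3))**2 = (3 + (-5 + 3 - 4*3**2))**2 = (3 + (-5 + 3 - 4*9))**2 = (3 + (-5 + 3 - 36))**2 = (3 - 38)**2 = (-35)**2 = 1225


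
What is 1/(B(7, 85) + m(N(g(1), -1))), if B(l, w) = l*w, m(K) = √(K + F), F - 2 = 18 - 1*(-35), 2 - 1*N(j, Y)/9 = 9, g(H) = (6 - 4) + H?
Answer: 595/354033 - 2*I*√2/354033 ≈ 0.0016806 - 7.9892e-6*I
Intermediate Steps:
g(H) = 2 + H
N(j, Y) = -63 (N(j, Y) = 18 - 9*9 = 18 - 81 = -63)
F = 55 (F = 2 + (18 - 1*(-35)) = 2 + (18 + 35) = 2 + 53 = 55)
m(K) = √(55 + K) (m(K) = √(K + 55) = √(55 + K))
1/(B(7, 85) + m(N(g(1), -1))) = 1/(7*85 + √(55 - 63)) = 1/(595 + √(-8)) = 1/(595 + 2*I*√2)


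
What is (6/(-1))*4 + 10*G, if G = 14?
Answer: 116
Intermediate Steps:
(6/(-1))*4 + 10*G = (6/(-1))*4 + 10*14 = (6*(-1))*4 + 140 = -6*4 + 140 = -24 + 140 = 116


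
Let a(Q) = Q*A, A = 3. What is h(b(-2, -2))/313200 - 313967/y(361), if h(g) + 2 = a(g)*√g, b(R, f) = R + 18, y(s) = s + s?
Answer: -4916716361/11306520 ≈ -434.86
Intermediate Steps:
y(s) = 2*s
b(R, f) = 18 + R
a(Q) = 3*Q (a(Q) = Q*3 = 3*Q)
h(g) = -2 + 3*g^(3/2) (h(g) = -2 + (3*g)*√g = -2 + 3*g^(3/2))
h(b(-2, -2))/313200 - 313967/y(361) = (-2 + 3*(18 - 2)^(3/2))/313200 - 313967/(2*361) = (-2 + 3*16^(3/2))*(1/313200) - 313967/722 = (-2 + 3*64)*(1/313200) - 313967*1/722 = (-2 + 192)*(1/313200) - 313967/722 = 190*(1/313200) - 313967/722 = 19/31320 - 313967/722 = -4916716361/11306520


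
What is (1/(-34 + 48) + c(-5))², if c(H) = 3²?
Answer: 16129/196 ≈ 82.291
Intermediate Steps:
c(H) = 9
(1/(-34 + 48) + c(-5))² = (1/(-34 + 48) + 9)² = (1/14 + 9)² = (127/14)² = 16129/196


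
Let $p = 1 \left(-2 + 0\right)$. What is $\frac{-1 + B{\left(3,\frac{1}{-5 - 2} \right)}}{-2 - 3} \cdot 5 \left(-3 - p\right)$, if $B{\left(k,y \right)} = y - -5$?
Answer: $\frac{27}{7} \approx 3.8571$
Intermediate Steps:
$p = -2$ ($p = 1 \left(-2\right) = -2$)
$B{\left(k,y \right)} = 5 + y$ ($B{\left(k,y \right)} = y + 5 = 5 + y$)
$\frac{-1 + B{\left(3,\frac{1}{-5 - 2} \right)}}{-2 - 3} \cdot 5 \left(-3 - p\right) = \frac{-1 + \left(5 + \frac{1}{-5 - 2}\right)}{-2 - 3} \cdot 5 \left(-3 - -2\right) = \frac{-1 + \left(5 + \frac{1}{-7}\right)}{-5} \cdot 5 \left(-3 + 2\right) = \left(-1 + \left(5 - \frac{1}{7}\right)\right) \left(- \frac{1}{5}\right) 5 \left(-1\right) = \left(-1 + \frac{34}{7}\right) \left(- \frac{1}{5}\right) 5 \left(-1\right) = \frac{27}{7} \left(- \frac{1}{5}\right) 5 \left(-1\right) = \left(- \frac{27}{35}\right) 5 \left(-1\right) = \left(- \frac{27}{7}\right) \left(-1\right) = \frac{27}{7}$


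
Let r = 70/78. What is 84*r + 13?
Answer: 1149/13 ≈ 88.385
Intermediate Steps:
r = 35/39 (r = 70*(1/78) = 35/39 ≈ 0.89744)
84*r + 13 = 84*(35/39) + 13 = 980/13 + 13 = 1149/13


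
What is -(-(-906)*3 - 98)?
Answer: -2620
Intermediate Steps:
-(-(-906)*3 - 98) = -(-151*(-18) - 98) = -(2718 - 98) = -1*2620 = -2620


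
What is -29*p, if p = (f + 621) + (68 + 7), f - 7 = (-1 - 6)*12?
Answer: -17951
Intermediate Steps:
f = -77 (f = 7 + (-1 - 6)*12 = 7 - 7*12 = 7 - 84 = -77)
p = 619 (p = (-77 + 621) + (68 + 7) = 544 + 75 = 619)
-29*p = -29*619 = -17951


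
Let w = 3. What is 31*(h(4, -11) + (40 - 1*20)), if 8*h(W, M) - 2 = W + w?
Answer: 5239/8 ≈ 654.88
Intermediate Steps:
h(W, M) = 5/8 + W/8 (h(W, M) = 1/4 + (W + 3)/8 = 1/4 + (3 + W)/8 = 1/4 + (3/8 + W/8) = 5/8 + W/8)
31*(h(4, -11) + (40 - 1*20)) = 31*((5/8 + (1/8)*4) + (40 - 1*20)) = 31*((5/8 + 1/2) + (40 - 20)) = 31*(9/8 + 20) = 31*(169/8) = 5239/8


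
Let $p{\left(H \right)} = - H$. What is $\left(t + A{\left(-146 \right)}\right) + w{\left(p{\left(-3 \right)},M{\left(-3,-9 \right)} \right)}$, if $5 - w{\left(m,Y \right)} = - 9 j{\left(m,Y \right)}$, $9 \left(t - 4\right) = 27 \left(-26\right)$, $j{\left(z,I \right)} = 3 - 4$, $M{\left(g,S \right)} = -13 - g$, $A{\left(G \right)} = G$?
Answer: $-224$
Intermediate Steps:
$j{\left(z,I \right)} = -1$
$t = -74$ ($t = 4 + \frac{27 \left(-26\right)}{9} = 4 + \frac{1}{9} \left(-702\right) = 4 - 78 = -74$)
$w{\left(m,Y \right)} = -4$ ($w{\left(m,Y \right)} = 5 - \left(-9\right) \left(-1\right) = 5 - 9 = -4$)
$\left(t + A{\left(-146 \right)}\right) + w{\left(p{\left(-3 \right)},M{\left(-3,-9 \right)} \right)} = \left(-74 - 146\right) - 4 = -220 - 4 = -224$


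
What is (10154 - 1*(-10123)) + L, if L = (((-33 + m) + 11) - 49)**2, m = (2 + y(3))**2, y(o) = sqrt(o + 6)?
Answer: 22393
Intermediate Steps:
y(o) = sqrt(6 + o)
m = 25 (m = (2 + sqrt(6 + 3))**2 = (2 + sqrt(9))**2 = (2 + 3)**2 = 5**2 = 25)
L = 2116 (L = (((-33 + 25) + 11) - 49)**2 = ((-8 + 11) - 49)**2 = (3 - 49)**2 = (-46)**2 = 2116)
(10154 - 1*(-10123)) + L = (10154 - 1*(-10123)) + 2116 = (10154 + 10123) + 2116 = 20277 + 2116 = 22393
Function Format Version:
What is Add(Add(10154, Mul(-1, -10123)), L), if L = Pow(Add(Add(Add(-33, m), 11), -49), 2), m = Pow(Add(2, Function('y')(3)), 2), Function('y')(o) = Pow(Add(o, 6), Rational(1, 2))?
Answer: 22393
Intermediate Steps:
Function('y')(o) = Pow(Add(6, o), Rational(1, 2))
m = 25 (m = Pow(Add(2, Pow(Add(6, 3), Rational(1, 2))), 2) = Pow(Add(2, Pow(9, Rational(1, 2))), 2) = Pow(Add(2, 3), 2) = Pow(5, 2) = 25)
L = 2116 (L = Pow(Add(Add(Add(-33, 25), 11), -49), 2) = Pow(Add(Add(-8, 11), -49), 2) = Pow(Add(3, -49), 2) = Pow(-46, 2) = 2116)
Add(Add(10154, Mul(-1, -10123)), L) = Add(Add(10154, Mul(-1, -10123)), 2116) = Add(Add(10154, 10123), 2116) = Add(20277, 2116) = 22393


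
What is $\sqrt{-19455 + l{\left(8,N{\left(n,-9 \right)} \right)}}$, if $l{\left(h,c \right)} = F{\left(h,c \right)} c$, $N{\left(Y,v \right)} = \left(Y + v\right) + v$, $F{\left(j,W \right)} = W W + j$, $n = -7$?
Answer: $84 i \sqrt{5} \approx 187.83 i$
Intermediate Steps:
$F{\left(j,W \right)} = j + W^{2}$ ($F{\left(j,W \right)} = W^{2} + j = j + W^{2}$)
$N{\left(Y,v \right)} = Y + 2 v$
$l{\left(h,c \right)} = c \left(h + c^{2}\right)$ ($l{\left(h,c \right)} = \left(h + c^{2}\right) c = c \left(h + c^{2}\right)$)
$\sqrt{-19455 + l{\left(8,N{\left(n,-9 \right)} \right)}} = \sqrt{-19455 + \left(-7 + 2 \left(-9\right)\right) \left(8 + \left(-7 + 2 \left(-9\right)\right)^{2}\right)} = \sqrt{-19455 + \left(-7 - 18\right) \left(8 + \left(-7 - 18\right)^{2}\right)} = \sqrt{-19455 - 25 \left(8 + \left(-25\right)^{2}\right)} = \sqrt{-19455 - 25 \left(8 + 625\right)} = \sqrt{-19455 - 15825} = \sqrt{-35280} = 84 i \sqrt{5}$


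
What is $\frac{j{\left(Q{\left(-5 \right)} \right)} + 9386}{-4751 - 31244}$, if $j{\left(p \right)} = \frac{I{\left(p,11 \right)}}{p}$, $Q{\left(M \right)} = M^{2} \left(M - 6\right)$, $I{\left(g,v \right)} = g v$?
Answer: $- \frac{9397}{35995} \approx -0.26106$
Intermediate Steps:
$Q{\left(M \right)} = M^{2} \left(-6 + M\right)$ ($Q{\left(M \right)} = M^{2} \left(M - 6\right) = M^{2} \left(-6 + M\right)$)
$j{\left(p \right)} = 11$ ($j{\left(p \right)} = \frac{p 11}{p} = \frac{11 p}{p} = 11$)
$\frac{j{\left(Q{\left(-5 \right)} \right)} + 9386}{-4751 - 31244} = \frac{11 + 9386}{-4751 - 31244} = \frac{9397}{-35995} = 9397 \left(- \frac{1}{35995}\right) = - \frac{9397}{35995}$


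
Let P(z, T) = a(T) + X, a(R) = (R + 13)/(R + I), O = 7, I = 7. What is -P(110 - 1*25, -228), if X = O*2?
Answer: -3309/221 ≈ -14.973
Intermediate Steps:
a(R) = (13 + R)/(7 + R) (a(R) = (R + 13)/(R + 7) = (13 + R)/(7 + R))
X = 14 (X = 7*2 = 14)
P(z, T) = 14 + (13 + T)/(7 + T) (P(z, T) = (13 + T)/(7 + T) + 14 = 14 + (13 + T)/(7 + T))
-P(110 - 1*25, -228) = -3*(37 + 5*(-228))/(7 - 228) = -3*(37 - 1140)/(-221) = -3*(-1)*(-1103)/221 = -1*3309/221 = -3309/221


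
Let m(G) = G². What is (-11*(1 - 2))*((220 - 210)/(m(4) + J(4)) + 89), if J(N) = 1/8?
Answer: 127171/129 ≈ 985.82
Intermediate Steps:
J(N) = ⅛
(-11*(1 - 2))*((220 - 210)/(m(4) + J(4)) + 89) = (-11*(1 - 2))*((220 - 210)/(4² + ⅛) + 89) = (-11*(-1))*(10/(16 + ⅛) + 89) = 11*(10/(129/8) + 89) = 11*(10*(8/129) + 89) = 11*(80/129 + 89) = 11*(11561/129) = 127171/129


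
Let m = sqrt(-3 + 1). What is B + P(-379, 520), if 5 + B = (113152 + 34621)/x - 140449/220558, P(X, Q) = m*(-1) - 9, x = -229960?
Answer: -387481708447/25359758840 - I*sqrt(2) ≈ -15.279 - 1.4142*I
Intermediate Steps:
m = I*sqrt(2) (m = sqrt(-2) = I*sqrt(2) ≈ 1.4142*I)
P(X, Q) = -9 - I*sqrt(2) (P(X, Q) = (I*sqrt(2))*(-1) - 9 = -I*sqrt(2) - 9 = -9 - I*sqrt(2))
B = -159243878887/25359758840 (B = -5 + ((113152 + 34621)/(-229960) - 140449/220558) = -5 + (147773*(-1/229960) - 140449*1/220558) = -5 + (-147773/229960 - 140449/220558) = -5 - 32445084687/25359758840 = -159243878887/25359758840 ≈ -6.2794)
B + P(-379, 520) = -159243878887/25359758840 + (-9 - I*sqrt(2)) = -387481708447/25359758840 - I*sqrt(2)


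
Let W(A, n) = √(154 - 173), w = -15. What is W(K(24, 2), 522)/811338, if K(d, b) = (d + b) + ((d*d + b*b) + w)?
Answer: I*√19/811338 ≈ 5.3725e-6*I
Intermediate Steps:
K(d, b) = -15 + b + d + b² + d² (K(d, b) = (d + b) + ((d*d + b*b) - 15) = (b + d) + ((d² + b²) - 15) = (b + d) + ((b² + d²) - 15) = (b + d) + (-15 + b² + d²) = -15 + b + d + b² + d²)
W(A, n) = I*√19 (W(A, n) = √(-19) = I*√19)
W(K(24, 2), 522)/811338 = (I*√19)/811338 = (I*√19)*(1/811338) = I*√19/811338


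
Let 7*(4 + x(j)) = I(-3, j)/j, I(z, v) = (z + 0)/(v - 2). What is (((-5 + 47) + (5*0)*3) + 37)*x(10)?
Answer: -177197/560 ≈ -316.42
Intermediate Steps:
I(z, v) = z/(-2 + v)
x(j) = -4 - 3/(7*j*(-2 + j)) (x(j) = -4 + ((-3/(-2 + j))/j)/7 = -4 + (-3/(j*(-2 + j)))/7 = -4 - 3/(7*j*(-2 + j)))
(((-5 + 47) + (5*0)*3) + 37)*x(10) = (((-5 + 47) + (5*0)*3) + 37)*((⅐)*(-3 - 28*10*(-2 + 10))/(10*(-2 + 10))) = ((42 + 0*3) + 37)*((⅐)*(⅒)*(-3 - 28*10*8)/8) = ((42 + 0) + 37)*((⅐)*(⅒)*(⅛)*(-3 - 2240)) = (42 + 37)*((⅐)*(⅒)*(⅛)*(-2243)) = 79*(-2243/560) = -177197/560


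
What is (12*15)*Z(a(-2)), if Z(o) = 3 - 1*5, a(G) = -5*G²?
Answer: -360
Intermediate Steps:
Z(o) = -2 (Z(o) = 3 - 5 = -2)
(12*15)*Z(a(-2)) = (12*15)*(-2) = 180*(-2) = -360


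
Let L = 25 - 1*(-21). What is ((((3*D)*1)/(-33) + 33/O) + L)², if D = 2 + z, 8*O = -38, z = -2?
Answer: 550564/361 ≈ 1525.1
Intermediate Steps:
O = -19/4 (O = (⅛)*(-38) = -19/4 ≈ -4.7500)
D = 0 (D = 2 - 2 = 0)
L = 46 (L = 25 + 21 = 46)
((((3*D)*1)/(-33) + 33/O) + L)² = ((((3*0)*1)/(-33) + 33/(-19/4)) + 46)² = (((0*1)*(-1/33) + 33*(-4/19)) + 46)² = ((0*(-1/33) - 132/19) + 46)² = ((0 - 132/19) + 46)² = (-132/19 + 46)² = (742/19)² = 550564/361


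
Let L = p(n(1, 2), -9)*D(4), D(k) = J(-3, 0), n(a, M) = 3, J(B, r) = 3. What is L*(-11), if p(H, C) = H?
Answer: -99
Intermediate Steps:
D(k) = 3
L = 9 (L = 3*3 = 9)
L*(-11) = 9*(-11) = -99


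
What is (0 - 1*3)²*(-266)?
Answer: -2394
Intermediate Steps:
(0 - 1*3)²*(-266) = (0 - 3)²*(-266) = (-3)²*(-266) = 9*(-266) = -2394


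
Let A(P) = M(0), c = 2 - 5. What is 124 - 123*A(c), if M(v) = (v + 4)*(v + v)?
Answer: 124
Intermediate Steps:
c = -3
M(v) = 2*v*(4 + v) (M(v) = (4 + v)*(2*v) = 2*v*(4 + v))
A(P) = 0 (A(P) = 2*0*(4 + 0) = 2*0*4 = 0)
124 - 123*A(c) = 124 - 123*0 = 124 + 0 = 124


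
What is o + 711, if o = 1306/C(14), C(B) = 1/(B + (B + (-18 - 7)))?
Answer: 4629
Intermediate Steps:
C(B) = 1/(-25 + 2*B) (C(B) = 1/(B + (B - 25)) = 1/(B + (-25 + B)) = 1/(-25 + 2*B))
o = 3918 (o = 1306/(1/(-25 + 2*14)) = 1306/(1/(-25 + 28)) = 1306/(1/3) = 1306/(⅓) = 1306*3 = 3918)
o + 711 = 3918 + 711 = 4629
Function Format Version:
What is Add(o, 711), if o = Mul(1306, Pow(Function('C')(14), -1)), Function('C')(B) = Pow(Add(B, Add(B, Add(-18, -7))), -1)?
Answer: 4629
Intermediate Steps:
Function('C')(B) = Pow(Add(-25, Mul(2, B)), -1) (Function('C')(B) = Pow(Add(B, Add(B, -25)), -1) = Pow(Add(B, Add(-25, B)), -1) = Pow(Add(-25, Mul(2, B)), -1))
o = 3918 (o = Mul(1306, Pow(Pow(Add(-25, Mul(2, 14)), -1), -1)) = Mul(1306, Pow(Pow(Add(-25, 28), -1), -1)) = Mul(1306, Pow(Pow(3, -1), -1)) = Mul(1306, Pow(Rational(1, 3), -1)) = Mul(1306, 3) = 3918)
Add(o, 711) = Add(3918, 711) = 4629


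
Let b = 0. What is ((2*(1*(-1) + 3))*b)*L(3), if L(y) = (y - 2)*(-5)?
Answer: 0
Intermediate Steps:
L(y) = 10 - 5*y (L(y) = (-2 + y)*(-5) = 10 - 5*y)
((2*(1*(-1) + 3))*b)*L(3) = ((2*(1*(-1) + 3))*0)*(10 - 5*3) = ((2*(-1 + 3))*0)*(10 - 15) = ((2*2)*0)*(-5) = (4*0)*(-5) = 0*(-5) = 0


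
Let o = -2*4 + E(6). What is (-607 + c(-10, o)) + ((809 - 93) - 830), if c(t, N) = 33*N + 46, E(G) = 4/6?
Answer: -917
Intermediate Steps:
E(G) = ⅔ (E(G) = 4*(⅙) = ⅔)
o = -22/3 (o = -2*4 + ⅔ = -8 + ⅔ = -22/3 ≈ -7.3333)
c(t, N) = 46 + 33*N
(-607 + c(-10, o)) + ((809 - 93) - 830) = (-607 + (46 + 33*(-22/3))) + ((809 - 93) - 830) = (-607 + (46 - 242)) + (716 - 830) = (-607 - 196) - 114 = -803 - 114 = -917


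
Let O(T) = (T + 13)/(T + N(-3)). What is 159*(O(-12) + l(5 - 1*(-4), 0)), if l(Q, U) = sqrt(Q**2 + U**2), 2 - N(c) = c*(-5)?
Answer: 35616/25 ≈ 1424.6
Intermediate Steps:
N(c) = 2 + 5*c (N(c) = 2 - c*(-5) = 2 - (-5)*c = 2 + 5*c)
O(T) = (13 + T)/(-13 + T) (O(T) = (T + 13)/(T + (2 + 5*(-3))) = (13 + T)/(T + (2 - 15)) = (13 + T)/(T - 13) = (13 + T)/(-13 + T))
159*(O(-12) + l(5 - 1*(-4), 0)) = 159*((13 - 12)/(-13 - 12) + sqrt((5 - 1*(-4))**2 + 0**2)) = 159*(1/(-25) + sqrt((5 + 4)**2 + 0)) = 159*(-1/25*1 + sqrt(9**2 + 0)) = 159*(-1/25 + sqrt(81 + 0)) = 159*(-1/25 + sqrt(81)) = 159*(-1/25 + 9) = 159*(224/25) = 35616/25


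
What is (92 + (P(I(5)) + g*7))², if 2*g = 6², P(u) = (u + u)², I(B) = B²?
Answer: 7387524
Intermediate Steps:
P(u) = 4*u² (P(u) = (2*u)² = 4*u²)
g = 18 (g = (½)*6² = (½)*36 = 18)
(92 + (P(I(5)) + g*7))² = (92 + (4*(5²)² + 18*7))² = (92 + (4*25² + 126))² = (92 + (4*625 + 126))² = (92 + (2500 + 126))² = (92 + 2626)² = 2718² = 7387524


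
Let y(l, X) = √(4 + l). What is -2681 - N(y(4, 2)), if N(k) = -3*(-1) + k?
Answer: -2684 - 2*√2 ≈ -2686.8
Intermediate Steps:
N(k) = 3 + k
-2681 - N(y(4, 2)) = -2681 - (3 + √(4 + 4)) = -2681 - (3 + √8) = -2681 - (3 + 2*√2) = -2681 + (-3 - 2*√2) = -2684 - 2*√2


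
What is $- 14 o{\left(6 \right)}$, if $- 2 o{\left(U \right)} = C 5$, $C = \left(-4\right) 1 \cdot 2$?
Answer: $-280$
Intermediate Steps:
$C = -8$ ($C = \left(-4\right) 2 = -8$)
$o{\left(U \right)} = 20$ ($o{\left(U \right)} = - \frac{\left(-8\right) 5}{2} = \left(- \frac{1}{2}\right) \left(-40\right) = 20$)
$- 14 o{\left(6 \right)} = \left(-14\right) 20 = -280$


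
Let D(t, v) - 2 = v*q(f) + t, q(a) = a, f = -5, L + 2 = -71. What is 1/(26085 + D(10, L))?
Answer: 1/26462 ≈ 3.7790e-5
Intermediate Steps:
L = -73 (L = -2 - 71 = -73)
D(t, v) = 2 + t - 5*v (D(t, v) = 2 + (v*(-5) + t) = 2 + (-5*v + t) = 2 + (t - 5*v) = 2 + t - 5*v)
1/(26085 + D(10, L)) = 1/(26085 + (2 + 10 - 5*(-73))) = 1/(26085 + (2 + 10 + 365)) = 1/(26085 + 377) = 1/26462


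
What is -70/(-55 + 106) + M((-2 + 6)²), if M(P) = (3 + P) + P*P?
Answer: 13955/51 ≈ 273.63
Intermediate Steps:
M(P) = 3 + P + P² (M(P) = (3 + P) + P² = 3 + P + P²)
-70/(-55 + 106) + M((-2 + 6)²) = -70/(-55 + 106) + (3 + (-2 + 6)² + ((-2 + 6)²)²) = -70/51 + (3 + 4² + (4²)²) = (1/51)*(-70) + (3 + 16 + 16²) = -70/51 + (3 + 16 + 256) = -70/51 + 275 = 13955/51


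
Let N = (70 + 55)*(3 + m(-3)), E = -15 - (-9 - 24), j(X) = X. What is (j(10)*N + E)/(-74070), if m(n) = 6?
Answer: -626/4115 ≈ -0.15213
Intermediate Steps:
E = 18 (E = -15 - 1*(-33) = -15 + 33 = 18)
N = 1125 (N = (70 + 55)*(3 + 6) = 125*9 = 1125)
(j(10)*N + E)/(-74070) = (10*1125 + 18)/(-74070) = (11250 + 18)*(-1/74070) = 11268*(-1/74070) = -626/4115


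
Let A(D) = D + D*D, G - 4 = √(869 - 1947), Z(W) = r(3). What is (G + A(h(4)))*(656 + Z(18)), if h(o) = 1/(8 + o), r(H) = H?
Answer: 388151/144 + 4613*I*√22 ≈ 2695.5 + 21637.0*I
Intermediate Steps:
Z(W) = 3
G = 4 + 7*I*√22 (G = 4 + √(869 - 1947) = 4 + √(-1078) = 4 + 7*I*√22 ≈ 4.0 + 32.833*I)
A(D) = D + D²
(G + A(h(4)))*(656 + Z(18)) = ((4 + 7*I*√22) + (1 + 1/(8 + 4))/(8 + 4))*(656 + 3) = ((4 + 7*I*√22) + (1 + 1/12)/12)*659 = ((4 + 7*I*√22) + (1/12)*(13/12))*659 = ((4 + 7*I*√22) + 13/144)*659 = (589/144 + 7*I*√22)*659 = 388151/144 + 4613*I*√22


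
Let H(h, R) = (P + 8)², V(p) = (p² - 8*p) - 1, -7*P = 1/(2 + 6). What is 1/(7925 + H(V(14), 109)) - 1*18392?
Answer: -460767581592/25052609 ≈ -18392.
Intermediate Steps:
P = -1/56 (P = -1/(7*(2 + 6)) = -⅐/8 = -⅐*⅛ = -1/56 ≈ -0.017857)
V(p) = -1 + p² - 8*p
H(h, R) = 199809/3136 (H(h, R) = (-1/56 + 8)² = (447/56)² = 199809/3136)
1/(7925 + H(V(14), 109)) - 1*18392 = 1/(7925 + 199809/3136) - 1*18392 = 1/(25052609/3136) - 18392 = 3136/25052609 - 18392 = -460767581592/25052609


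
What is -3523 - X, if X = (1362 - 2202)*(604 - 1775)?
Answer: -987163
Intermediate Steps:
X = 983640 (X = -840*(-1171) = 983640)
-3523 - X = -3523 - 1*983640 = -3523 - 983640 = -987163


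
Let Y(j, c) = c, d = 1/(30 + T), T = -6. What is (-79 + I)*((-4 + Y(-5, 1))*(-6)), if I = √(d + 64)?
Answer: -1422 + 3*√9222/2 ≈ -1278.0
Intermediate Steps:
d = 1/24 (d = 1/(30 - 6) = 1/24 ≈ 0.041667)
I = √9222/12 (I = √(1/24 + 64) = √(1537/24) = √9222/12 ≈ 8.0026)
(-79 + I)*((-4 + Y(-5, 1))*(-6)) = (-79 + √9222/12)*((-4 + 1)*(-6)) = (-79 + √9222/12)*(-3*(-6)) = (-79 + √9222/12)*18 = -1422 + 3*√9222/2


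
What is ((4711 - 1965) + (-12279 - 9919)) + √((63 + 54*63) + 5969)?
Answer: -19452 + √9434 ≈ -19355.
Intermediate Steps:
((4711 - 1965) + (-12279 - 9919)) + √((63 + 54*63) + 5969) = (2746 - 22198) + √((63 + 3402) + 5969) = -19452 + √(3465 + 5969) = -19452 + √9434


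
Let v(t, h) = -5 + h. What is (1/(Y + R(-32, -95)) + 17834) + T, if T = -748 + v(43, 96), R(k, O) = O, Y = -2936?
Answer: 52063486/3031 ≈ 17177.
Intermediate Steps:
T = -657 (T = -748 + (-5 + 96) = -748 + 91 = -657)
(1/(Y + R(-32, -95)) + 17834) + T = (1/(-2936 - 95) + 17834) - 657 = (1/(-3031) + 17834) - 657 = (-1/3031 + 17834) - 657 = 54054853/3031 - 657 = 52063486/3031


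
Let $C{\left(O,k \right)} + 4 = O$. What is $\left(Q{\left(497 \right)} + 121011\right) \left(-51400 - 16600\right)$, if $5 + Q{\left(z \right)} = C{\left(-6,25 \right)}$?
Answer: $-8227728000$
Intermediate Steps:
$C{\left(O,k \right)} = -4 + O$
$Q{\left(z \right)} = -15$ ($Q{\left(z \right)} = -5 - 10 = -15$)
$\left(Q{\left(497 \right)} + 121011\right) \left(-51400 - 16600\right) = \left(-15 + 121011\right) \left(-51400 - 16600\right) = 120996 \left(-68000\right) = -8227728000$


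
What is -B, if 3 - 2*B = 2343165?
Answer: 1171581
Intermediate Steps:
B = -1171581 (B = 3/2 - ½*2343165 = 3/2 - 2343165/2 = -1171581)
-B = -1*(-1171581) = 1171581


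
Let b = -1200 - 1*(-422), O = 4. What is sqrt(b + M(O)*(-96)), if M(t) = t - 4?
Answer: I*sqrt(778) ≈ 27.893*I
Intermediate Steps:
M(t) = -4 + t
b = -778 (b = -1200 + 422 = -778)
sqrt(b + M(O)*(-96)) = sqrt(-778 + (-4 + 4)*(-96)) = sqrt(-778 + 0*(-96)) = sqrt(-778 + 0) = sqrt(-778) = I*sqrt(778)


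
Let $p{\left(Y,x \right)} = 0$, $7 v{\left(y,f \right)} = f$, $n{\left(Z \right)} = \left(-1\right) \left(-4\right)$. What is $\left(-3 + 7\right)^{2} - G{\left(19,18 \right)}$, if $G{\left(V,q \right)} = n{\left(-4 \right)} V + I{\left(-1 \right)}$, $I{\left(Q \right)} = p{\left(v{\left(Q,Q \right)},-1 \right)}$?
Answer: $-60$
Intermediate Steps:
$n{\left(Z \right)} = 4$
$v{\left(y,f \right)} = \frac{f}{7}$
$I{\left(Q \right)} = 0$
$G{\left(V,q \right)} = 4 V$ ($G{\left(V,q \right)} = 4 V + 0 = 4 V$)
$\left(-3 + 7\right)^{2} - G{\left(19,18 \right)} = \left(-3 + 7\right)^{2} - 4 \cdot 19 = 4^{2} - 76 = 16 - 76 = -60$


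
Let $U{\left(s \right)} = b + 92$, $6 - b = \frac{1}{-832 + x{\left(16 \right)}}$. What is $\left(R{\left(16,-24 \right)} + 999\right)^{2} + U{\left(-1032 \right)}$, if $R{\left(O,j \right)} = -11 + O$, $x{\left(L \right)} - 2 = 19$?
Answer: $\frac{817580455}{811} \approx 1.0081 \cdot 10^{6}$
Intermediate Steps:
$x{\left(L \right)} = 21$ ($x{\left(L \right)} = 2 + 19 = 21$)
$b = \frac{4867}{811}$ ($b = 6 - \frac{1}{-832 + 21} = 6 - \frac{1}{-811} = 6 - - \frac{1}{811} = 6 + \frac{1}{811} = \frac{4867}{811} \approx 6.0012$)
$U{\left(s \right)} = \frac{79479}{811}$ ($U{\left(s \right)} = \frac{4867}{811} + 92 = \frac{79479}{811}$)
$\left(R{\left(16,-24 \right)} + 999\right)^{2} + U{\left(-1032 \right)} = \left(\left(-11 + 16\right) + 999\right)^{2} + \frac{79479}{811} = \left(5 + 999\right)^{2} + \frac{79479}{811} = 1004^{2} + \frac{79479}{811} = 1008016 + \frac{79479}{811} = \frac{817580455}{811}$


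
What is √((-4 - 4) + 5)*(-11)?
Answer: -11*I*√3 ≈ -19.053*I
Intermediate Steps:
√((-4 - 4) + 5)*(-11) = √(-8 + 5)*(-11) = √(-3)*(-11) = (I*√3)*(-11) = -11*I*√3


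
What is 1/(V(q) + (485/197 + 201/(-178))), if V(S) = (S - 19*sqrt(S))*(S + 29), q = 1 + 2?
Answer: -119682677554/1351994533810391 - 747611608448*sqrt(3)/1351994533810391 ≈ -0.0010463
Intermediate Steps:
q = 3
V(S) = (29 + S)*(S - 19*sqrt(S)) (V(S) = (S - 19*sqrt(S))*(29 + S) = (29 + S)*(S - 19*sqrt(S)))
1/(V(q) + (485/197 + 201/(-178))) = 1/((3**2 - 551*sqrt(3) - 57*sqrt(3) + 29*3) + (485/197 + 201/(-178))) = 1/((9 - 551*sqrt(3) - 57*sqrt(3) + 87) + (485*(1/197) + 201*(-1/178))) = 1/((9 - 551*sqrt(3) - 57*sqrt(3) + 87) + (485/197 - 201/178)) = 1/((96 - 608*sqrt(3)) + 46733/35066) = 1/(3413069/35066 - 608*sqrt(3))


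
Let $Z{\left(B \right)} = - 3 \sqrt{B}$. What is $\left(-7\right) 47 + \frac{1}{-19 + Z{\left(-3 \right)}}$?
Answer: $\frac{3 \left(- 329 \sqrt{3} + 2084 i\right)}{- 19 i + 3 \sqrt{3}} \approx -329.05 + 0.013392 i$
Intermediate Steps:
$\left(-7\right) 47 + \frac{1}{-19 + Z{\left(-3 \right)}} = \left(-7\right) 47 + \frac{1}{-19 - 3 \sqrt{-3}} = -329 + \frac{1}{-19 - 3 i \sqrt{3}}$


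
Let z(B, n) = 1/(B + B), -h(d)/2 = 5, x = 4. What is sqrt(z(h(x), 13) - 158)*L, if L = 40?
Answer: 4*I*sqrt(15805) ≈ 502.87*I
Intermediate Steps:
h(d) = -10 (h(d) = -2*5 = -10)
z(B, n) = 1/(2*B)
sqrt(z(h(x), 13) - 158)*L = sqrt((1/2)/(-10) - 158)*40 = sqrt((1/2)*(-1/10) - 158)*40 = sqrt(-1/20 - 158)*40 = sqrt(-3161/20)*40 = (I*sqrt(15805)/10)*40 = 4*I*sqrt(15805)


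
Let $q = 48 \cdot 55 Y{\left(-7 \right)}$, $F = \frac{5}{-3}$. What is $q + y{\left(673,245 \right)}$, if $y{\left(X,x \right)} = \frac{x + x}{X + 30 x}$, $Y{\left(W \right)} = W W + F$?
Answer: $\frac{1002554570}{8023} \approx 1.2496 \cdot 10^{5}$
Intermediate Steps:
$F = - \frac{5}{3}$ ($F = 5 \left(- \frac{1}{3}\right) = - \frac{5}{3} \approx -1.6667$)
$Y{\left(W \right)} = - \frac{5}{3} + W^{2}$ ($Y{\left(W \right)} = W W - \frac{5}{3} = W^{2} - \frac{5}{3} = - \frac{5}{3} + W^{2}$)
$y{\left(X,x \right)} = \frac{2 x}{X + 30 x}$
$q = 124960$ ($q = 48 \cdot 55 \left(- \frac{5}{3} + \left(-7\right)^{2}\right) = 2640 \left(- \frac{5}{3} + 49\right) = 2640 \cdot \frac{142}{3} = 124960$)
$q + y{\left(673,245 \right)} = 124960 + 2 \cdot 245 \frac{1}{673 + 30 \cdot 245} = 124960 + 2 \cdot 245 \frac{1}{673 + 7350} = 124960 + 2 \cdot 245 \cdot \frac{1}{8023} = 124960 + \frac{490}{8023} = \frac{1002554570}{8023}$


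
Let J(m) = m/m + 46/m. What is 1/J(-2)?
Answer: -1/22 ≈ -0.045455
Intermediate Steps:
J(m) = 1 + 46/m
1/J(-2) = 1/((46 - 2)/(-2)) = 1/(-½*44) = 1/(-22) = -1/22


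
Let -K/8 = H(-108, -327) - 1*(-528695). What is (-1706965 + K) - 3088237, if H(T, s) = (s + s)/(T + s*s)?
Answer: -321344698790/35607 ≈ -9.0248e+6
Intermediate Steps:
H(T, s) = 2*s/(T + s**2) (H(T, s) = (2*s)/(T + s**2) = 2*s/(T + s**2))
K = -150601941176/35607 (K = -8*(2*(-327)/(-108 + (-327)**2) - 1*(-528695)) = -8*(2*(-327)/(-108 + 106929) + 528695) = -8*(2*(-327)/106821 + 528695) = -8*(2*(-327)*(1/106821) + 528695) = -8*(-218/35607 + 528695) = -8*18825242647/35607 = -150601941176/35607 ≈ -4.2296e+6)
(-1706965 + K) - 3088237 = (-1706965 - 150601941176/35607) - 3088237 = -211381843931/35607 - 3088237 = -321344698790/35607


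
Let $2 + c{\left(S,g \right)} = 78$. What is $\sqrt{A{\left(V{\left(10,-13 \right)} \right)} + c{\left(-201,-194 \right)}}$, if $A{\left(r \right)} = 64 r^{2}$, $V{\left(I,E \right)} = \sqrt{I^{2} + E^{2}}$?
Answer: $2 \sqrt{4323} \approx 131.5$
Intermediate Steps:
$V{\left(I,E \right)} = \sqrt{E^{2} + I^{2}}$
$c{\left(S,g \right)} = 76$ ($c{\left(S,g \right)} = -2 + 78 = 76$)
$\sqrt{A{\left(V{\left(10,-13 \right)} \right)} + c{\left(-201,-194 \right)}} = \sqrt{64 \left(\sqrt{\left(-13\right)^{2} + 10^{2}}\right)^{2} + 76} = \sqrt{64 \left(\sqrt{169 + 100}\right)^{2} + 76} = \sqrt{64 \left(\sqrt{269}\right)^{2} + 76} = \sqrt{64 \cdot 269 + 76} = \sqrt{17216 + 76} = \sqrt{17292} = 2 \sqrt{4323}$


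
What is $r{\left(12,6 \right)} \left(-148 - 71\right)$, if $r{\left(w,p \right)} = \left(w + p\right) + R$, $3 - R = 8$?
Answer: $-2847$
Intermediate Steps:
$R = -5$ ($R = 3 - 8 = -5$)
$r{\left(w,p \right)} = -5 + p + w$ ($r{\left(w,p \right)} = \left(w + p\right) - 5 = \left(p + w\right) - 5 = -5 + p + w$)
$r{\left(12,6 \right)} \left(-148 - 71\right) = \left(-5 + 6 + 12\right) \left(-148 - 71\right) = 13 \left(-219\right) = -2847$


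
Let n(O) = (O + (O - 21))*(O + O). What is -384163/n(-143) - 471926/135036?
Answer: -81566330/10364013 ≈ -7.8701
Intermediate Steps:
n(O) = 2*O*(-21 + 2*O) (n(O) = (O + (-21 + O))*(2*O) = (-21 + 2*O)*(2*O) = 2*O*(-21 + 2*O))
-384163/n(-143) - 471926/135036 = -384163*(-1/(286*(-21 + 2*(-143)))) - 471926/135036 = -384163*(-1/(286*(-21 - 286))) - 471926*1/135036 = -384163/(2*(-143)*(-307)) - 235963/67518 = -384163/87802 - 235963/67518 = -384163*1/87802 - 235963/67518 = -29551/6754 - 235963/67518 = -81566330/10364013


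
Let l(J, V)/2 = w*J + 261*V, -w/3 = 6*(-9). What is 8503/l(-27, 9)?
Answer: -8503/4050 ≈ -2.0995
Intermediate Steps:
w = 162 (w = -18*(-9) = -3*(-54) = 162)
l(J, V) = 324*J + 522*V (l(J, V) = 2*(162*J + 261*V) = 324*J + 522*V)
8503/l(-27, 9) = 8503/(324*(-27) + 522*9) = 8503/(-8748 + 4698) = 8503/(-4050) = 8503*(-1/4050) = -8503/4050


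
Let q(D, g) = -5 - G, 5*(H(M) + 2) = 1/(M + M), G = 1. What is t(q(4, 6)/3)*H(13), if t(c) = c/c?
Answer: -259/130 ≈ -1.9923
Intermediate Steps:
H(M) = -2 + 1/(10*M) (H(M) = -2 + 1/(5*(M + M)) = -2 + 1/(5*((2*M))) = -2 + (1/(2*M))/5 = -2 + 1/(10*M))
q(D, g) = -6 (q(D, g) = -5 - 1*1 = -5 - 1 = -6)
t(c) = 1
t(q(4, 6)/3)*H(13) = 1*(-2 + (1/10)/13) = 1*(-2 + (1/10)*(1/13)) = 1*(-2 + 1/130) = 1*(-259/130) = -259/130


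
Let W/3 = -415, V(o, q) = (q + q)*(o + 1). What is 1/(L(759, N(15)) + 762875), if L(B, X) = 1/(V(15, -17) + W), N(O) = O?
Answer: 1789/1364783374 ≈ 1.3108e-6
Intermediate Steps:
V(o, q) = 2*q*(1 + o) (V(o, q) = (2*q)*(1 + o) = 2*q*(1 + o))
W = -1245 (W = 3*(-415) = -1245)
L(B, X) = -1/1789 (L(B, X) = 1/(2*(-17)*(1 + 15) - 1245) = 1/(2*(-17)*16 - 1245) = 1/(-544 - 1245) = 1/(-1789) = -1/1789)
1/(L(759, N(15)) + 762875) = 1/(-1/1789 + 762875) = 1/(1364783374/1789) = 1789/1364783374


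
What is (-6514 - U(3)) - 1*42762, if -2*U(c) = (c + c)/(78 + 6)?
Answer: -1379727/28 ≈ -49276.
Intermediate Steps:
U(c) = -c/84 (U(c) = -(c + c)/(2*(78 + 6)) = -2*c/(2*84) = -c/84)
(-6514 - U(3)) - 1*42762 = (-6514 - (-1)*3/84) - 1*42762 = (-6514 - 1*(-1/28)) - 42762 = (-6514 + 1/28) - 42762 = -182391/28 - 42762 = -1379727/28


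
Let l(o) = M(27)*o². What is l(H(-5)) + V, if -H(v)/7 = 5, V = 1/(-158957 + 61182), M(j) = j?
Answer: 3233908124/97775 ≈ 33075.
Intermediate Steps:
V = -1/97775 (V = 1/(-97775) = -1/97775 ≈ -1.0228e-5)
H(v) = -35 (H(v) = -7*5 = -35)
l(o) = 27*o²
l(H(-5)) + V = 27*(-35)² - 1/97775 = 27*1225 - 1/97775 = 33075 - 1/97775 = 3233908124/97775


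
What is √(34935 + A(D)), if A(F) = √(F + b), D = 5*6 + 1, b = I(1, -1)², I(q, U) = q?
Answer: √(34935 + 4*√2) ≈ 186.92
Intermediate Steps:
b = 1 (b = 1² = 1)
D = 31 (D = 30 + 1 = 31)
A(F) = √(1 + F) (A(F) = √(F + 1) = √(1 + F))
√(34935 + A(D)) = √(34935 + √(1 + 31)) = √(34935 + √32) = √(34935 + 4*√2)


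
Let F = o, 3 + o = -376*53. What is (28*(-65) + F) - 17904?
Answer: -39655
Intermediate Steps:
o = -19931 (o = -3 - 376*53 = -3 - 19928 = -19931)
F = -19931
(28*(-65) + F) - 17904 = (28*(-65) - 19931) - 17904 = (-1820 - 19931) - 17904 = -21751 - 17904 = -39655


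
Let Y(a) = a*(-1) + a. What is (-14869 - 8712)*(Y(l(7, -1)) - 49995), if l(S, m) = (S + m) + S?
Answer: 1178932095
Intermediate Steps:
l(S, m) = m + 2*S
Y(a) = 0 (Y(a) = -a + a = 0)
(-14869 - 8712)*(Y(l(7, -1)) - 49995) = (-14869 - 8712)*(0 - 49995) = -23581*(-49995) = 1178932095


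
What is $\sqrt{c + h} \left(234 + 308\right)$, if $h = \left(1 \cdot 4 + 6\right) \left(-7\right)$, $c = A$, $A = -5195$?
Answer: $4878 i \sqrt{65} \approx 39328.0 i$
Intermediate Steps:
$c = -5195$
$h = -70$ ($h = \left(4 + 6\right) \left(-7\right) = 10 \left(-7\right) = -70$)
$\sqrt{c + h} \left(234 + 308\right) = \sqrt{-5195 - 70} \left(234 + 308\right) = \sqrt{-5265} \cdot 542 = 9 i \sqrt{65} \cdot 542 = 4878 i \sqrt{65}$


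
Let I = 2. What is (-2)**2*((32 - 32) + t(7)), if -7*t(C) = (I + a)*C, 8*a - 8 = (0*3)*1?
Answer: -12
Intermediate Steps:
a = 1 (a = 1 + ((0*3)*1)/8 = 1 + (0*1)/8 = 1 + (1/8)*0 = 1 + 0 = 1)
t(C) = -3*C/7 (t(C) = -(2 + 1)*C/7 = -3*C/7)
(-2)**2*((32 - 32) + t(7)) = (-2)**2*((32 - 32) - 3/7*7) = 4*(0 - 3) = 4*(-3) = -12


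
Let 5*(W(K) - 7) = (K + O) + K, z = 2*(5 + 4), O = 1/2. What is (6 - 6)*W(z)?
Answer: 0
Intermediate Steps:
O = 1/2 ≈ 0.50000
z = 18 (z = 2*9 = 18)
W(K) = 71/10 + 2*K/5 (W(K) = 7 + ((K + 1/2) + K)/5 = 7 + ((1/2 + K) + K)/5 = 7 + (1/2 + 2*K)/5 = 7 + (1/10 + 2*K/5) = 71/10 + 2*K/5)
(6 - 6)*W(z) = (6 - 6)*(71/10 + (2/5)*18) = 0*(71/10 + 36/5) = 0*(143/10) = 0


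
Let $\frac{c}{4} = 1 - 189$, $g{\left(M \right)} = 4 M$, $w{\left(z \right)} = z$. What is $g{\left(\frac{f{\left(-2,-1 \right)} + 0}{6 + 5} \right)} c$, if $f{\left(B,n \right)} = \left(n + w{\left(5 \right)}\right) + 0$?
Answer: $- \frac{12032}{11} \approx -1093.8$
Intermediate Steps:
$f{\left(B,n \right)} = 5 + n$ ($f{\left(B,n \right)} = \left(n + 5\right) + 0 = \left(5 + n\right) + 0 = 5 + n$)
$c = -752$ ($c = 4 \left(1 - 189\right) = 4 \left(-188\right) = -752$)
$g{\left(\frac{f{\left(-2,-1 \right)} + 0}{6 + 5} \right)} c = 4 \frac{\left(5 - 1\right) + 0}{6 + 5} \left(-752\right) = 4 \frac{4 + 0}{11} \left(-752\right) = 4 \cdot 4 \cdot \frac{1}{11} \left(-752\right) = 4 \cdot \frac{4}{11} \left(-752\right) = \frac{16}{11} \left(-752\right) = - \frac{12032}{11}$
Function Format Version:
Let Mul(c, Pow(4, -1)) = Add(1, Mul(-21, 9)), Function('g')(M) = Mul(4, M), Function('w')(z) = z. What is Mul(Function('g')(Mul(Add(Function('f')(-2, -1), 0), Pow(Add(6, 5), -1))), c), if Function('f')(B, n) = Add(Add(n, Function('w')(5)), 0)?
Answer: Rational(-12032, 11) ≈ -1093.8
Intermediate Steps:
Function('f')(B, n) = Add(5, n) (Function('f')(B, n) = Add(Add(n, 5), 0) = Add(Add(5, n), 0) = Add(5, n))
c = -752 (c = Mul(4, Add(1, Mul(-21, 9))) = Mul(4, Add(1, -189)) = Mul(4, -188) = -752)
Mul(Function('g')(Mul(Add(Function('f')(-2, -1), 0), Pow(Add(6, 5), -1))), c) = Mul(Mul(4, Mul(Add(Add(5, -1), 0), Pow(Add(6, 5), -1))), -752) = Mul(Mul(4, Mul(Add(4, 0), Pow(11, -1))), -752) = Mul(Mul(4, Mul(4, Rational(1, 11))), -752) = Mul(Mul(4, Rational(4, 11)), -752) = Mul(Rational(16, 11), -752) = Rational(-12032, 11)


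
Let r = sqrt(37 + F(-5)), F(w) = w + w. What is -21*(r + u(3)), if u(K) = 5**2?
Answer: -525 - 63*sqrt(3) ≈ -634.12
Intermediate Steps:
F(w) = 2*w
u(K) = 25
r = 3*sqrt(3) (r = sqrt(37 + 2*(-5)) = sqrt(37 - 10) = sqrt(27) = 3*sqrt(3) ≈ 5.1962)
-21*(r + u(3)) = -21*(3*sqrt(3) + 25) = -21*(25 + 3*sqrt(3)) = -525 - 63*sqrt(3)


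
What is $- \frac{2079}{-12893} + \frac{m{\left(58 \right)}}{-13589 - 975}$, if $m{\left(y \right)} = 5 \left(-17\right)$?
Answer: $\frac{31374461}{187773652} \approx 0.16709$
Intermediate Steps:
$m{\left(y \right)} = -85$
$- \frac{2079}{-12893} + \frac{m{\left(58 \right)}}{-13589 - 975} = - \frac{2079}{-12893} - \frac{85}{-13589 - 975} = \left(-2079\right) \left(- \frac{1}{12893}\right) - \frac{85}{-13589 - 975} = \frac{2079}{12893} - \frac{85}{-14564} = \frac{2079}{12893} - - \frac{85}{14564} = \frac{2079}{12893} + \frac{85}{14564} = \frac{31374461}{187773652}$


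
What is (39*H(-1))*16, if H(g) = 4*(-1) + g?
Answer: -3120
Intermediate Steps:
H(g) = -4 + g
(39*H(-1))*16 = (39*(-4 - 1))*16 = (39*(-5))*16 = -195*16 = -3120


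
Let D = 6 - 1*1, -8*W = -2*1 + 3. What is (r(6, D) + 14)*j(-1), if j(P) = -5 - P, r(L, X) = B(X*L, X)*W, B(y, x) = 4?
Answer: -54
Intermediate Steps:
W = -⅛ (W = -(-2*1 + 3)/8 = -(-2 + 3)/8 = -⅛*1 = -⅛ ≈ -0.12500)
D = 5 (D = 6 - 1 = 5)
r(L, X) = -½ (r(L, X) = 4*(-⅛) = -½)
(r(6, D) + 14)*j(-1) = (-½ + 14)*(-5 - 1*(-1)) = 27*(-5 + 1)/2 = (27/2)*(-4) = -54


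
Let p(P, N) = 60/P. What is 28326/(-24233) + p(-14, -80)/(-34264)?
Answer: -3396603729/2906118292 ≈ -1.1688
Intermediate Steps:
28326/(-24233) + p(-14, -80)/(-34264) = 28326/(-24233) + (60/(-14))/(-34264) = 28326*(-1/24233) + (60*(-1/14))*(-1/34264) = -28326/24233 - 30/7*(-1/34264) = -28326/24233 + 15/119924 = -3396603729/2906118292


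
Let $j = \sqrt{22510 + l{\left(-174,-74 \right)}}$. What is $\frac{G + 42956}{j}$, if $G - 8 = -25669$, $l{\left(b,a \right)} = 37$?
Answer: $\frac{17295 \sqrt{22547}}{22547} \approx 115.18$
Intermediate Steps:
$G = -25661$ ($G = 8 - 25669 = -25661$)
$j = \sqrt{22547}$ ($j = \sqrt{22510 + 37} = \sqrt{22547} \approx 150.16$)
$\frac{G + 42956}{j} = \frac{-25661 + 42956}{\sqrt{22547}} = 17295 \frac{\sqrt{22547}}{22547} = \frac{17295 \sqrt{22547}}{22547}$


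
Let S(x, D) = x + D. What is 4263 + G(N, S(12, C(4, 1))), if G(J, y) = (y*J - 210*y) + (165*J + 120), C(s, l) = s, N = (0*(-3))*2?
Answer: 1023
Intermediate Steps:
N = 0 (N = 0*2 = 0)
S(x, D) = D + x
G(J, y) = 120 - 210*y + 165*J + J*y (G(J, y) = (J*y - 210*y) + (120 + 165*J) = (-210*y + J*y) + (120 + 165*J) = 120 - 210*y + 165*J + J*y)
4263 + G(N, S(12, C(4, 1))) = 4263 + (120 - 210*(4 + 12) + 165*0 + 0*(4 + 12)) = 4263 + (120 - 210*16 + 0 + 0*16) = 4263 + (120 - 3360 + 0 + 0) = 4263 - 3240 = 1023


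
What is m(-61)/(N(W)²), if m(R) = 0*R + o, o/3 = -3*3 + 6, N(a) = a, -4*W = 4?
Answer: -9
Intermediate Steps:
W = -1 (W = -¼*4 = -1)
o = -9 (o = 3*(-3*3 + 6) = 3*(-9 + 6) = 3*(-3) = -9)
m(R) = -9 (m(R) = 0*R - 9 = 0 - 9 = -9)
m(-61)/(N(W)²) = -9/((-1)²) = -9/1 = -9*1 = -9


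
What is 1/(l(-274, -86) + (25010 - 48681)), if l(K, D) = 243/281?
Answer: -281/6651308 ≈ -4.2247e-5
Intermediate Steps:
l(K, D) = 243/281 (l(K, D) = 243*(1/281) = 243/281)
1/(l(-274, -86) + (25010 - 48681)) = 1/(243/281 + (25010 - 48681)) = 1/(243/281 - 23671) = 1/(-6651308/281) = -281/6651308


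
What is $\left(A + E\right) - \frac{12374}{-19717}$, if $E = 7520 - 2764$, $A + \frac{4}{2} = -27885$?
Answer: $- \frac{456061553}{19717} \approx -23130.0$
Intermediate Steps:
$A = -27887$ ($A = -2 - 27885 = -27887$)
$E = 4756$
$\left(A + E\right) - \frac{12374}{-19717} = \left(-27887 + 4756\right) - \frac{12374}{-19717} = -23131 - - \frac{12374}{19717} = -23131 + \frac{12374}{19717} = - \frac{456061553}{19717}$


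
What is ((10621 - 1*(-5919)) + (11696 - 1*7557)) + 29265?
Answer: 49944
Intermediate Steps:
((10621 - 1*(-5919)) + (11696 - 1*7557)) + 29265 = ((10621 + 5919) + (11696 - 7557)) + 29265 = (16540 + 4139) + 29265 = 20679 + 29265 = 49944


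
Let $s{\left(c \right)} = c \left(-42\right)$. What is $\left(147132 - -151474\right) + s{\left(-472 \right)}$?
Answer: $318430$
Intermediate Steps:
$s{\left(c \right)} = - 42 c$
$\left(147132 - -151474\right) + s{\left(-472 \right)} = \left(147132 - -151474\right) - -19824 = \left(147132 + 151474\right) + 19824 = 298606 + 19824 = 318430$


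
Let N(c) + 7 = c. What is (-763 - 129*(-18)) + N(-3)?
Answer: 1549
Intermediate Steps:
N(c) = -7 + c
(-763 - 129*(-18)) + N(-3) = (-763 - 129*(-18)) + (-7 - 3) = (-763 + 2322) - 10 = 1559 - 10 = 1549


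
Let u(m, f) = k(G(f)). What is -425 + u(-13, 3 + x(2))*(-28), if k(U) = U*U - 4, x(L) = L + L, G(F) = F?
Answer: -1685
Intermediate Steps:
x(L) = 2*L
k(U) = -4 + U**2 (k(U) = U**2 - 4 = -4 + U**2)
u(m, f) = -4 + f**2
-425 + u(-13, 3 + x(2))*(-28) = -425 + (-4 + (3 + 2*2)**2)*(-28) = -425 + (-4 + (3 + 4)**2)*(-28) = -425 + (-4 + 7**2)*(-28) = -425 + (-4 + 49)*(-28) = -425 + 45*(-28) = -425 - 1260 = -1685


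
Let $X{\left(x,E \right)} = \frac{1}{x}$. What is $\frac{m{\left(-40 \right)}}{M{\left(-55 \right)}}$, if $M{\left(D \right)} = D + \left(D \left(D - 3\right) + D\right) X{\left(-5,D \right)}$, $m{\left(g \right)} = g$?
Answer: $\frac{20}{341} \approx 0.058651$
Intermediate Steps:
$M{\left(D \right)} = \frac{4 D}{5} - \frac{D \left(-3 + D\right)}{5}$ ($M{\left(D \right)} = D + \frac{D \left(D - 3\right) + D}{-5} = D + \left(D \left(-3 + D\right) + D\right) \left(- \frac{1}{5}\right) = D + \left(D + D \left(-3 + D\right)\right) \left(- \frac{1}{5}\right) = D - \left(\frac{D}{5} + \frac{D \left(-3 + D\right)}{5}\right) = \frac{4 D}{5} - \frac{D \left(-3 + D\right)}{5}$)
$\frac{m{\left(-40 \right)}}{M{\left(-55 \right)}} = - \frac{40}{\frac{1}{5} \left(-55\right) \left(7 - -55\right)} = - \frac{40}{\frac{1}{5} \left(-55\right) \left(7 + 55\right)} = - \frac{40}{\frac{1}{5} \left(-55\right) 62} = - \frac{40}{-682} = \left(-40\right) \left(- \frac{1}{682}\right) = \frac{20}{341}$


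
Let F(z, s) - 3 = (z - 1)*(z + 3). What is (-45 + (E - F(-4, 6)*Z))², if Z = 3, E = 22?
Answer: 2209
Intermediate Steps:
F(z, s) = 3 + (-1 + z)*(3 + z) (F(z, s) = 3 + (z - 1)*(z + 3) = 3 + (-1 + z)*(3 + z))
(-45 + (E - F(-4, 6)*Z))² = (-45 + (22 - (-4*(2 - 4))*3))² = (-45 + (22 - (-4*(-2))*3))² = (-45 + (22 - 8*3))² = (-45 + (22 - 1*24))² = (-45 + (22 - 24))² = (-45 - 2)² = (-47)² = 2209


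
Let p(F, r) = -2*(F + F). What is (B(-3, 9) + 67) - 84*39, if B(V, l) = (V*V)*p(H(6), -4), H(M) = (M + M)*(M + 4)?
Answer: -7529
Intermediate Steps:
H(M) = 2*M*(4 + M) (H(M) = (2*M)*(4 + M) = 2*M*(4 + M))
p(F, r) = -4*F
B(V, l) = -480*V**2 (B(V, l) = (V*V)*(-8*6*(4 + 6)) = V**2*(-8*6*10) = V**2*(-4*120) = V**2*(-480) = -480*V**2)
(B(-3, 9) + 67) - 84*39 = (-480*(-3)**2 + 67) - 84*39 = (-480*9 + 67) - 3276 = (-4320 + 67) - 3276 = -4253 - 3276 = -7529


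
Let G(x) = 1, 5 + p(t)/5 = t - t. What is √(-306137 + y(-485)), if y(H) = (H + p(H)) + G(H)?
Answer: I*√306646 ≈ 553.76*I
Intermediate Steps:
p(t) = -25 (p(t) = -25 + 5*(t - t) = -25 + 5*0 = -25 + 0 = -25)
y(H) = -24 + H (y(H) = (H - 25) + 1 = (-25 + H) + 1 = -24 + H)
√(-306137 + y(-485)) = √(-306137 + (-24 - 485)) = √(-306137 - 509) = √(-306646) = I*√306646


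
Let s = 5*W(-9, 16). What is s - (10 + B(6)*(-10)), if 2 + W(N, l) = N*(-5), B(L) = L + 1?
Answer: 275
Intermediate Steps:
B(L) = 1 + L
W(N, l) = -2 - 5*N (W(N, l) = -2 + N*(-5) = -2 - 5*N)
s = 215 (s = 5*(-2 - 5*(-9)) = 5*(-2 + 45) = 5*43 = 215)
s - (10 + B(6)*(-10)) = 215 - (10 + (1 + 6)*(-10)) = 215 - (10 + 7*(-10)) = 215 - (10 - 70) = 215 - 1*(-60) = 215 + 60 = 275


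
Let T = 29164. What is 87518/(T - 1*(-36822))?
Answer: 43759/32993 ≈ 1.3263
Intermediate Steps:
87518/(T - 1*(-36822)) = 87518/(29164 - 1*(-36822)) = 87518/(29164 + 36822) = 87518/65986 = 87518*(1/65986) = 43759/32993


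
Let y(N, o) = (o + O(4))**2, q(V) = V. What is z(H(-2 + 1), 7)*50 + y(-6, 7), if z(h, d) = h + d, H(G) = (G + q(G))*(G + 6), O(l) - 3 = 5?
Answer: 75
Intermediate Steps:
O(l) = 8 (O(l) = 3 + 5 = 8)
H(G) = 2*G*(6 + G) (H(G) = (G + G)*(G + 6) = (2*G)*(6 + G) = 2*G*(6 + G))
y(N, o) = (8 + o)**2 (y(N, o) = (o + 8)**2 = (8 + o)**2)
z(h, d) = d + h
z(H(-2 + 1), 7)*50 + y(-6, 7) = (7 + 2*(-2 + 1)*(6 + (-2 + 1)))*50 + (8 + 7)**2 = (7 + 2*(-1)*(6 - 1))*50 + 15**2 = (7 + 2*(-1)*5)*50 + 225 = (7 - 10)*50 + 225 = -3*50 + 225 = -150 + 225 = 75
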